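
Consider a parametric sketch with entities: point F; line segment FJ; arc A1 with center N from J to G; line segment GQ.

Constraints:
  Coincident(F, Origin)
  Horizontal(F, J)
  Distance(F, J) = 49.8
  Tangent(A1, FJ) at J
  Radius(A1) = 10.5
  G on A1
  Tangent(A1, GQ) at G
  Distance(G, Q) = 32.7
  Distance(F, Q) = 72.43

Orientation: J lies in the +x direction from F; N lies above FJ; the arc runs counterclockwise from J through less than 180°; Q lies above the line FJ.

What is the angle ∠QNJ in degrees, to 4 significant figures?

166.9°

Checks: |NG| = 10.50 ✓; ∠(NG, GQ) = 90.00° ✓; |GQ| = 32.70 ✓; |FQ| = 72.43 ✓.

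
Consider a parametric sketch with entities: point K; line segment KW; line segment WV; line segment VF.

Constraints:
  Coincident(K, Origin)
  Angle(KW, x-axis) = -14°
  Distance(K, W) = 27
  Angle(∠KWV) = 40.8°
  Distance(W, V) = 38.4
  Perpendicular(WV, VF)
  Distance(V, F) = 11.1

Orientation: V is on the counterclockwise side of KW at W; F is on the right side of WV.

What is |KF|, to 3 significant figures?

33.9

K is at the origin; KW runs at -14.0° with length 27.0, so W = 27.0·(cos -14.0°, sin -14.0°) = (26.2, -6.53). ∠KWV = 40.8°, so WV runs at -14.0° + (180° − 40.8°) = 125° from the x-axis; with |WV| = 38.4, V = W + 38.4·(cos 125°, sin 125°) = (4.06, 24.8). The perpendicularity gives VF at right angles to WV; with |VF| = 11.1 on the right of WV, F = V + 11.1·(0.817, 0.576) = (13.1, 31.2). Then |KF| = |F − K| = 33.9.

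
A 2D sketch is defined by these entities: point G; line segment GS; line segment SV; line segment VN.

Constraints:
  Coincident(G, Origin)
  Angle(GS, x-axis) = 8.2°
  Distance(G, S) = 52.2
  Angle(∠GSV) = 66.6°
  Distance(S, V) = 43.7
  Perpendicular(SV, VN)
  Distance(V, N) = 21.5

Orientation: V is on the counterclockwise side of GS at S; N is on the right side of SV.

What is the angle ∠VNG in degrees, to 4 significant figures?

18.31°

G is at the origin; GS runs at 8.2° with length 52.2, so S = 52.2·(cos 8.2°, sin 8.2°) = (51.67, 7.445). ∠GSV = 66.6°, so SV runs at 8.2° + (180° − 66.6°) = 121.6° from the x-axis; with |SV| = 43.7, V = S + 43.7·(cos 121.6°, sin 121.6°) = (28.77, 44.67). SV is perpendicular to VN; with |VN| = 21.5 on the right of SV, N = V + 21.5·(0.8517, 0.5240) = (47.08, 55.93). Then cos ∠VNG = NV·NG / (|NV||NG|), giving 18.31°.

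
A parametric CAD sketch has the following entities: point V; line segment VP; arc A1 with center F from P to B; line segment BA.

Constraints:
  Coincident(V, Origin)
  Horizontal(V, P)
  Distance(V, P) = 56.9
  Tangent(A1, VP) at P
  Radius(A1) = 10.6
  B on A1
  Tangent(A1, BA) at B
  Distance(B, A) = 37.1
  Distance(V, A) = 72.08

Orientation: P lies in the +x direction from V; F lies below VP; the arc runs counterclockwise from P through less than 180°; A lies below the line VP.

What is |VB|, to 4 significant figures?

48.10

Checks: ∠(FP, PV) = 90.00° ✓; |FP| = 10.60 ✓; |FB| = 10.60 ✓; ∠(FB, BA) = 90.00° ✓; |BA| = 37.10 ✓; |VA| = 72.08 ✓.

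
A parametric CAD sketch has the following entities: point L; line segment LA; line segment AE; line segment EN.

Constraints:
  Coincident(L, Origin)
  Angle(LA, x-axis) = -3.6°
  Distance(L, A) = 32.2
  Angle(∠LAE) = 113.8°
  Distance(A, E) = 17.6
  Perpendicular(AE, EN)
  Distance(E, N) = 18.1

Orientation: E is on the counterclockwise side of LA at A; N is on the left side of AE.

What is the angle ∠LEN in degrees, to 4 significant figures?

46.08°

∠LAE = 113.8°, so AE runs at -3.6° + (180° − 113.8°) = 62.60° from the x-axis; with |AE| = 17.6, E = A + 17.6·(cos 62.60°, sin 62.60°) = (40.24, 13.60). AE is perpendicular to EN; with |EN| = 18.1 on the left of AE, N = E + 18.1·(-0.8878, 0.4602) = (24.17, 21.93). Then cos ∠LEN = EL·EN / (|EL||EN|), giving 46.08°.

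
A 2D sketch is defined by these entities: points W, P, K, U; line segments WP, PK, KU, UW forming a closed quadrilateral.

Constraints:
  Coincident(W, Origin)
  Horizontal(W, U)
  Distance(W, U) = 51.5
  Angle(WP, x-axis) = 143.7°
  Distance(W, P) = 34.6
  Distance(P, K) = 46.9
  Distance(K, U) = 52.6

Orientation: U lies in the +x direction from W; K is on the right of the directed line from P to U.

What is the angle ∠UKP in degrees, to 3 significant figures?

111°

W is at the origin; WU is horizontal with |WU| = 51.5 and U in +x, so U = (51.5, 0). WP runs at 143.7° with |WP| = 34.6, so P = (-27.9, 20.5). K is determined by |PK| = 46.9 and |KU| = 52.6 together: it lies at the intersection of circle(P, 46.9) and circle(U, 52.6). With |PU| = 82.0, the foot of the radical line on PU is 37.5 from P and the perpendicular offset is √(46.9² − 37.5²) = 28.1. Taking the right-of-PU solution: K = (1.43, -16.1).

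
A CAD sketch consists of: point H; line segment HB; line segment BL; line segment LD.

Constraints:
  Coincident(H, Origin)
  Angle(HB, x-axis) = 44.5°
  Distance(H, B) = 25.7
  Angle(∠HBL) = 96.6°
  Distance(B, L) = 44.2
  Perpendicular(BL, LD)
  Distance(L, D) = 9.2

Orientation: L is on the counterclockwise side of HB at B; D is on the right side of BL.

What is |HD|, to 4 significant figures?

58.56

∠HBL = 96.6°, so BL runs at 44.5° + (180° − 96.6°) = 127.9° from the x-axis; with |BL| = 44.2, L = B + 44.2·(cos 127.9°, sin 127.9°) = (-8.821, 52.89). BL is perpendicular to LD; with |LD| = 9.2 on the right of BL, D = L + 9.2·(0.7891, 0.6143) = (-1.561, 58.54). Then |HD| = |D − H| = 58.56.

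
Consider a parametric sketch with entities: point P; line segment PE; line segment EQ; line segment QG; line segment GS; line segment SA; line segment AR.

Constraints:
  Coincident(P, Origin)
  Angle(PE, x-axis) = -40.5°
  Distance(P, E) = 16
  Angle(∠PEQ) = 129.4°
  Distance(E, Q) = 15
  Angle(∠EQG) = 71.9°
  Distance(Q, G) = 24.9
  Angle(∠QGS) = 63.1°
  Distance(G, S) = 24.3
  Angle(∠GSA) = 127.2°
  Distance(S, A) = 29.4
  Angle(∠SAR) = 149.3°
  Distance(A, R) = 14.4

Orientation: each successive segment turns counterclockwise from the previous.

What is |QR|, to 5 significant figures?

35.961

∠GSA = 127.2° gives SA at -72.100° from the x-axis; with |SA| = 29.4, A = (10.301, -33.723). ∠SAR = 149.3° gives AR at -41.400° from the x-axis; with |AR| = 14.4, R = (21.102, -43.246). Then |QR| = |R − Q| = 35.961.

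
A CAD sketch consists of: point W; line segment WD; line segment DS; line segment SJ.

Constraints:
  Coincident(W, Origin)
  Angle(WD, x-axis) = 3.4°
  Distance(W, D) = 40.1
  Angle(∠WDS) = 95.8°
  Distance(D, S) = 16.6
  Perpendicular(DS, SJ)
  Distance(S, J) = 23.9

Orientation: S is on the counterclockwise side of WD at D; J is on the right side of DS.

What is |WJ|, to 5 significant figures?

67.054

∠WDS = 95.8°, so DS runs at 3.4° + (180° − 95.8°) = 87.600° from the x-axis; with |DS| = 16.6, S = D + 16.6·(cos 87.600°, sin 87.600°) = (40.725, 18.964). The perpendicularity gives SJ at right angles to DS; with |SJ| = 23.9 on the right of DS, J = S + 23.9·(0.99912, -0.041876) = (64.604, 17.963). Then |WJ| = |J − W| = 67.054.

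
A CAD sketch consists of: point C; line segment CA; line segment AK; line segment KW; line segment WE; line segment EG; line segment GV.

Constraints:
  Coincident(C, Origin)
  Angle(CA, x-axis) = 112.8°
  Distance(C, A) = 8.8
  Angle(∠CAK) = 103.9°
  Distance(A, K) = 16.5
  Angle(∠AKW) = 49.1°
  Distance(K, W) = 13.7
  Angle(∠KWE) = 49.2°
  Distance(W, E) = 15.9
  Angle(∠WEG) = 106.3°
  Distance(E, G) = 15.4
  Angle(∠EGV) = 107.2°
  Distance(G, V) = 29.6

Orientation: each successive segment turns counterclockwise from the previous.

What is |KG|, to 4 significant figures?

12.10

∠KWE = 49.2° gives WE at 90.60° from the x-axis; with |WE| = 15.9, E = (-9.414, 12.62). ∠WEG = 106.3° gives EG at 164.3° from the x-axis; with |EG| = 15.4, G = (-24.24, 16.78). Then |KG| = |G − K| = 12.10.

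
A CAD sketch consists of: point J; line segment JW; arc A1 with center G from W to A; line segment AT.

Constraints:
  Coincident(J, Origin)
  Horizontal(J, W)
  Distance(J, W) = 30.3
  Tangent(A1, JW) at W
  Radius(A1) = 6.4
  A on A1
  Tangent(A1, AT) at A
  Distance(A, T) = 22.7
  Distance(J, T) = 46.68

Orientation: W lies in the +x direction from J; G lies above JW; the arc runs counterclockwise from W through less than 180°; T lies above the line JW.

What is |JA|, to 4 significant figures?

37.27

J is at the origin; J and W share the same y with |JW| = 30.3 and W on the +x side, so W = (30.30, 0.000). The tangent condition forces GW to be normal to JW, so G = W + (0, 6.4) = (30.30, 6.400). Since GA ⟂ AT (tangency), |GT| = √(6.4² + 22.7²) = 23.58 regardless of where A sits on A1. So T lies on both circle(J, 46.68) and circle(G, 23.58); the above-JW intersection is T = (36.44, 29.17). A is the foot of the tangent from T: A = (36.70, 6.472).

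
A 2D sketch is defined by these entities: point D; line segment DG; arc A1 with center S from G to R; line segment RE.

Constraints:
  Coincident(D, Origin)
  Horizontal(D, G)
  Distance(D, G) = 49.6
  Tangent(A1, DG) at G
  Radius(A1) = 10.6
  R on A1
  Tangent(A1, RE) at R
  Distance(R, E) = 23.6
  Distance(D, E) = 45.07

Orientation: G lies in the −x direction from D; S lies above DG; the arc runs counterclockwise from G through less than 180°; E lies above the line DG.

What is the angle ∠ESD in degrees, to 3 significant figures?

62.5°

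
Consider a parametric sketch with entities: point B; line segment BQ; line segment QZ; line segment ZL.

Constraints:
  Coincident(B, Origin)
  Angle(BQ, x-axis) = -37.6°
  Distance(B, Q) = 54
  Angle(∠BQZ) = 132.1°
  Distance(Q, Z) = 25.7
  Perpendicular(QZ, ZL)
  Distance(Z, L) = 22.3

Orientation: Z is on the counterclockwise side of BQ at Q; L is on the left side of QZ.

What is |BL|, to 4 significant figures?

64.40

B is at the origin; BQ runs at -37.6° with length 54.0, so Q = 54.0·(cos -37.6°, sin -37.6°) = (42.78, -32.95). ∠BQZ = 132.1°, so QZ runs at -37.6° + (180° − 132.1°) = 10.30° from the x-axis; with |QZ| = 25.7, Z = Q + 25.7·(cos 10.30°, sin 10.30°) = (68.07, -28.35). QZ is perpendicular to ZL; with |ZL| = 22.3 on the left of QZ, L = Z + 22.3·(-0.1788, 0.9839) = (64.08, -6.412). Then |BL| = |L − B| = 64.40.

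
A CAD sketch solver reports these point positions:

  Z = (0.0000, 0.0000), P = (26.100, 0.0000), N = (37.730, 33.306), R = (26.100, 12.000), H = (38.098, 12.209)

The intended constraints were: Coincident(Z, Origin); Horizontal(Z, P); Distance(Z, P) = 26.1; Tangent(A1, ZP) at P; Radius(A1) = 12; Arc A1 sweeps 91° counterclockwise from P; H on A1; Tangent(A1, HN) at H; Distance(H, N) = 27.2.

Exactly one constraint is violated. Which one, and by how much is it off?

Distance(H, N) = 27.2 — off by 6.10.

Z = (0.00, 0.00) ✓; Z.y = 0.00, P.y = 0.00 ✓; |ZP| = 26.10 ✓; ∠(RP, PZ) = 90.00° ✓; |RP| = 12.00 ✓; bearing(R→H) − bearing(R→P) = 91.00° ✓; |RH| = 12.00 ✓; ∠(RH, HN) = 90.00° ✓; |HN| = 21.10 ✗.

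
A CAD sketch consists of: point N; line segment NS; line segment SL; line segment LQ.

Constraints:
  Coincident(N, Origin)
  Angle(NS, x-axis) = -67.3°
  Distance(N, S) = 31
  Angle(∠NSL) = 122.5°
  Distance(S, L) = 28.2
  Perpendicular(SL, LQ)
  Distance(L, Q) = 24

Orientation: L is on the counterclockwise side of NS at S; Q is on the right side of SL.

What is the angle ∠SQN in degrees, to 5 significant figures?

7.7865°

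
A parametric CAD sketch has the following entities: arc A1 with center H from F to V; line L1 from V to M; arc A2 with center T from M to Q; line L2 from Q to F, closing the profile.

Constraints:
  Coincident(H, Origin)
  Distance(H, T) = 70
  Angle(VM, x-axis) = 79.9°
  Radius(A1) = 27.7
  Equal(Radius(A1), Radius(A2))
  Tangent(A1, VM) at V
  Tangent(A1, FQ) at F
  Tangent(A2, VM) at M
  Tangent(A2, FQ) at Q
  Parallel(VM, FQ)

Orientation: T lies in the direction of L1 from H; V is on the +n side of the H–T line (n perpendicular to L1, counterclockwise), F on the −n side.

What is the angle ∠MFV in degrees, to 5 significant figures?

51.641°

The slot axis is L1's direction at 79.9°, so u = (cos 79.9°, sin 79.9°) = (0.17537, 0.98450) and n = (−sin 79.9°, cos 79.9°) = (-0.98450, 0.17537). H is at the origin and T lies 70.0 along u from H, so T = 70.0·u = (12.276, 68.915). Tangency of A1 to both parallel lines with radius 27.7 puts V and F at H ± 27.7·n: V = (-27.271, 4.8577), F = (27.271, -4.8577). Equal radii place M and Q the same way about T: M = T + 27.7·n = (-14.995, 73.773), Q = T − 27.7·n = (39.546, 64.058). Then cos ∠MFV = FM·FV / (|FM||FV|), giving 51.641°.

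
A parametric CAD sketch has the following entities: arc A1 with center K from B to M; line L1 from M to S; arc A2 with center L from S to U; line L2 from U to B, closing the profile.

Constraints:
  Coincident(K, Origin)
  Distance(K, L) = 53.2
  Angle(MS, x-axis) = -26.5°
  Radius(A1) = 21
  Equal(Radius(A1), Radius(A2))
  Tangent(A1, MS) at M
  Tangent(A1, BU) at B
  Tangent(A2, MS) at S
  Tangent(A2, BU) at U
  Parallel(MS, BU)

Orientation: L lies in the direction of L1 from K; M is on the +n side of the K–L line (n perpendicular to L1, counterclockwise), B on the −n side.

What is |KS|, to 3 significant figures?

57.2

The slot axis is L1's direction at -26.5°, so u = (cos -26.5°, sin -26.5°) = (0.895, -0.446) and n = (−sin -26.5°, cos -26.5°) = (0.446, 0.895). K is at the origin and L lies 53.2 along u from K, so L = 53.2·u = (47.6, -23.7). Tangency of A1 to both parallel lines with radius 21.0 puts M and B at K ± 21.0·n: M = (9.37, 18.8), B = (-9.37, -18.8). Equal radii place S and U the same way about L: S = L + 21.0·n = (57.0, -4.94), U = L − 21.0·n = (38.2, -42.5). Then |KS| = |S − K| = 57.2.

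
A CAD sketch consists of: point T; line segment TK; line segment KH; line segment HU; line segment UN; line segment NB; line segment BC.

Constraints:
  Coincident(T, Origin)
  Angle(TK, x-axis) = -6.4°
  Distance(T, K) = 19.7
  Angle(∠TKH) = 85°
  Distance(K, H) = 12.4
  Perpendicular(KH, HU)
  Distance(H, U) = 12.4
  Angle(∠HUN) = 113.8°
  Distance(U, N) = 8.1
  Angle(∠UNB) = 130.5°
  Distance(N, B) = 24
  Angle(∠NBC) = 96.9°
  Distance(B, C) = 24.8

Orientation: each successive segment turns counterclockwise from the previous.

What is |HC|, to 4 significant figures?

27.83

T is at the origin; TK runs at -6.4° with length 19.7, so K = (19.58, -2.196). ∠TKH = 85.0° gives KH at 88.60° from the x-axis; with |KH| = 12.4, H = (19.88, 10.20). KH ⟂ HU, so HU runs at 178.6°; with |HU| = 12.4, U = (7.484, 10.50). ∠HUN = 113.8° gives UN at -115.2° from the x-axis; with |UN| = 8.1, N = (4.035, 3.174). ∠UNB = 130.5° gives NB at -65.70° from the x-axis; with |NB| = 24.0, B = (13.91, -18.70). ∠NBC = 96.9° gives BC at 17.40° from the x-axis; with |BC| = 24.8, C = (37.58, -11.28). Then |HC| = |C − H| = 27.83.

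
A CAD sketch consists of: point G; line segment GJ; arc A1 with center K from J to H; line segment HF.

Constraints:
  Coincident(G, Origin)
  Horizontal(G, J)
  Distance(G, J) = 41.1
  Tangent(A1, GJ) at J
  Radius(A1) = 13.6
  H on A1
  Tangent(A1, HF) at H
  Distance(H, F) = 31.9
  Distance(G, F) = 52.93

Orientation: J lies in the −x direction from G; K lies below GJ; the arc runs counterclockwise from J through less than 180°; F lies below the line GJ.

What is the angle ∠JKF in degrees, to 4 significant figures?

156.4°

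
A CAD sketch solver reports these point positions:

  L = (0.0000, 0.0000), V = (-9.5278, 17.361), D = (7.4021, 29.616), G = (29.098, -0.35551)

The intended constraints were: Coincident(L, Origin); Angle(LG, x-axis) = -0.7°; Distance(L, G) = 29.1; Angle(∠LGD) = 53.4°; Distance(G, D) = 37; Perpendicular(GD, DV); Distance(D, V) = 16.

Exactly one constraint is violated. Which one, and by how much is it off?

Distance(D, V) = 16 — off by 4.90.

L = (0.00, 0.00) ✓; LG at -0.7000° ✓; |LG| = 29.10 ✓; ∠LGD = 53.40° ✓; |GD| = 37.00 ✓; ∠(GD, DV) = 90.00° ✓; |DV| = 20.90 ✗.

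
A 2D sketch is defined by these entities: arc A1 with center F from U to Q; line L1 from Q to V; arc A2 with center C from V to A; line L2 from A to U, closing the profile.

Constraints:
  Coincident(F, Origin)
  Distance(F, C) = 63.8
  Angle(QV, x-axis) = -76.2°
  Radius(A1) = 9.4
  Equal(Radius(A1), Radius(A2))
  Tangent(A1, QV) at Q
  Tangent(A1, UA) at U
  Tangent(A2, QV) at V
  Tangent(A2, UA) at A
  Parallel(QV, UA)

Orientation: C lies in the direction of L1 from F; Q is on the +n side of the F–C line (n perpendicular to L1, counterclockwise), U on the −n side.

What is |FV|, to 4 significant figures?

64.49

Tangency of A1 to both parallel lines with radius 9.4 puts Q and U at F ± 9.4·n: Q = (9.129, 2.242), U = (-9.129, -2.242). Equal radii place V and A the same way about C: V = C + 9.4·n = (24.35, -59.72), A = C − 9.4·n = (6.090, -64.20). Then |FV| = |V − F| = 64.49.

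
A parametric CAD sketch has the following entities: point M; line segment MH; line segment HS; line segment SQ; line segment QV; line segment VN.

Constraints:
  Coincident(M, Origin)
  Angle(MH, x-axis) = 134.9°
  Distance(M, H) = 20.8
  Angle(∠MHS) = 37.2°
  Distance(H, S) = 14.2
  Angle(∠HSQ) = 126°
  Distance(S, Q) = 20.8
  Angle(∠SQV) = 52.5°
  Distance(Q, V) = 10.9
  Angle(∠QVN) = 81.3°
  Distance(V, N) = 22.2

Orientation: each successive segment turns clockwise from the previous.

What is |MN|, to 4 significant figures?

18.12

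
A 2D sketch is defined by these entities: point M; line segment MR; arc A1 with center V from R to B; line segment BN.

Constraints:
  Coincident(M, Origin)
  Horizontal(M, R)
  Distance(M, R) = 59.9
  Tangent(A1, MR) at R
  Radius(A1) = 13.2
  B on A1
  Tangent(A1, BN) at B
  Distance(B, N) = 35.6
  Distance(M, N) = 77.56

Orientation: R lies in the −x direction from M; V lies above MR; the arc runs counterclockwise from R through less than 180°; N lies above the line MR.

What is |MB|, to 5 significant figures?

50.394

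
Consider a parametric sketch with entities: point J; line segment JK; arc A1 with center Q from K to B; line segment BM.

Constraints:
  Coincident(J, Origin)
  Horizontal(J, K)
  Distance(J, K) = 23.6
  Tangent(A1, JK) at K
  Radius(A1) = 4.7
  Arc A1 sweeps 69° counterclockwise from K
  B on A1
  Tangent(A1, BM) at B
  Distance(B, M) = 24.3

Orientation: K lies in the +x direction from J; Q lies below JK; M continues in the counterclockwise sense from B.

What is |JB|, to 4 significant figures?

19.45

The tangent condition forces QK to be normal to JK, so Q = K + (0, -4.7) = (23.60, -4.700). On A1, K sits at bearing 90° from Q; a 69° counterclockwise sweep puts B at bearing 159°, so B = Q + 4.7·(cos 159°, sin 159°) = (19.21, -3.016). Then |JB| = |B − J| = 19.45.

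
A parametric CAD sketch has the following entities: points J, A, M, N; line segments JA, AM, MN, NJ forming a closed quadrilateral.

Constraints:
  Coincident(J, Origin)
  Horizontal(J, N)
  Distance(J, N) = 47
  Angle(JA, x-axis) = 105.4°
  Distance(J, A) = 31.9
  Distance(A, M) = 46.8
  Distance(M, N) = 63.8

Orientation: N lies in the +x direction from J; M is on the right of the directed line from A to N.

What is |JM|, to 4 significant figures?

21.55

J is at the origin; J and N share the same y with |JN| = 47.0 and N in +x, so N = (47.0, 0). JA runs at 105.4° with |JA| = 31.9, so A = (-8.471, 30.75). M is determined by |AM| = 46.8 and |MN| = 63.8 together: it lies at the intersection of circle(A, 46.8) and circle(N, 63.8). With |AN| = 63.43, the foot of the radical line on AN is 16.89 from A and the perpendicular offset is √(46.8² − 16.89²) = 43.65. Taking the right-of-AN solution: M = (-14.86, -15.61).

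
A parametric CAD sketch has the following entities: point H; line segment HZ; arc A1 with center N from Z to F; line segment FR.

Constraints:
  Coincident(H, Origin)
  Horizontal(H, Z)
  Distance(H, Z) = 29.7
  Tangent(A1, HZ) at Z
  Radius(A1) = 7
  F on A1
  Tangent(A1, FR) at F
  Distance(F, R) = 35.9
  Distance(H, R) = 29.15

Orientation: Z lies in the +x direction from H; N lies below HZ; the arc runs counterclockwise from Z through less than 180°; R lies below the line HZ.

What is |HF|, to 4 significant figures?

24.59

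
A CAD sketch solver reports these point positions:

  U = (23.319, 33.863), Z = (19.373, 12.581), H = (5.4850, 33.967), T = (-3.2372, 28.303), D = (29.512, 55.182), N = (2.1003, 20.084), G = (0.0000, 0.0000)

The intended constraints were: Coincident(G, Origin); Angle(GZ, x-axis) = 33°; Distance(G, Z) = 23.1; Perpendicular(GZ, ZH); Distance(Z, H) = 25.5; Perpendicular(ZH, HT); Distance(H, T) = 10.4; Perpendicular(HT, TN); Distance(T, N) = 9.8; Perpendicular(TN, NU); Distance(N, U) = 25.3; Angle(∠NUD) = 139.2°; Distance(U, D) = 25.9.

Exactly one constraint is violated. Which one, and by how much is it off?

Distance(U, D) = 25.9 — off by 3.70.

G = (0.00, 0.00) ✓; GZ at 33.00° ✓; |GZ| = 23.10 ✓; ∠(GZ, ZH) = 90.00° ✓; |ZH| = 25.50 ✓; ∠(ZH, HT) = 90.00° ✓; |HT| = 10.40 ✓; ∠(HT, TN) = 90.00° ✓; |TN| = 9.800 ✓; ∠(TN, NU) = 90.00° ✓; |NU| = 25.30 ✓; ∠NUD = 139.2° ✓; |UD| = 22.20 ✗.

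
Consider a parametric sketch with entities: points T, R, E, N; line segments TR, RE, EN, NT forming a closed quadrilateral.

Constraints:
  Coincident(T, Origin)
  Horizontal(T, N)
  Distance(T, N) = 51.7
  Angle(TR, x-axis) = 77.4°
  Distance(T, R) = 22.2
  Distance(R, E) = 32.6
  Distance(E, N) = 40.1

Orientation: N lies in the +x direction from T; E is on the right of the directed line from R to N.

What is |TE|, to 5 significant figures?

16.244

Checks: |RE| = 32.60 ✓; |EN| = 40.10 ✓.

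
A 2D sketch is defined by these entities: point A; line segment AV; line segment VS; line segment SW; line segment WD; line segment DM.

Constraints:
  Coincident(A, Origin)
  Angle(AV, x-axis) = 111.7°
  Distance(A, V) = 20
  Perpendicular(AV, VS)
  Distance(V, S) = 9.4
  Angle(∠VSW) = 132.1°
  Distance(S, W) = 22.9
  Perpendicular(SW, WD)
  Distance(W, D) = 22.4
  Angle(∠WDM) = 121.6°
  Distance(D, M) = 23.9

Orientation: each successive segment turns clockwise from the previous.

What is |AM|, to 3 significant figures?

15.7

The perpendicularity gives WD at right angles to SW, so WD runs at -116°; with |WD| = 22.4, D = (12.0, -8.15). ∠WDM = 121.6° gives DM at -175° from the x-axis; with |DM| = 23.9, M = (-11.8, -10.4). Then |AM| = |M − A| = 15.7.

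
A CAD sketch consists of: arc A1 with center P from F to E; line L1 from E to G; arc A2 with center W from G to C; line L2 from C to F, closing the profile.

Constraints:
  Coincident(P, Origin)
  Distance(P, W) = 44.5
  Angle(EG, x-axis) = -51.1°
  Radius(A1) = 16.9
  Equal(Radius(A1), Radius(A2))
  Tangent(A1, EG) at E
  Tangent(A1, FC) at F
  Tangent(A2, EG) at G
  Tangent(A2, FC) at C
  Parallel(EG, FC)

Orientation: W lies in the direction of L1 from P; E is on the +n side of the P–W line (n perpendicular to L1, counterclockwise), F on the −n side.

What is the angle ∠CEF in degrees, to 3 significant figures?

52.8°

The slot axis is L1's direction at -51.1°, so u = (cos -51.1°, sin -51.1°) = (0.628, -0.778) and n = (−sin -51.1°, cos -51.1°) = (0.778, 0.628). P is at the origin and W lies 44.5 along u from P, so W = 44.5·u = (27.9, -34.6). Tangency of A1 to both parallel lines with radius 16.9 puts E and F at P ± 16.9·n: E = (13.2, 10.6), F = (-13.2, -10.6). Equal radii place G and C the same way about W: G = W + 16.9·n = (41.1, -24.0), C = W − 16.9·n = (14.8, -45.2). Then cos ∠CEF = EC·EF / (|EC||EF|), giving 52.8°.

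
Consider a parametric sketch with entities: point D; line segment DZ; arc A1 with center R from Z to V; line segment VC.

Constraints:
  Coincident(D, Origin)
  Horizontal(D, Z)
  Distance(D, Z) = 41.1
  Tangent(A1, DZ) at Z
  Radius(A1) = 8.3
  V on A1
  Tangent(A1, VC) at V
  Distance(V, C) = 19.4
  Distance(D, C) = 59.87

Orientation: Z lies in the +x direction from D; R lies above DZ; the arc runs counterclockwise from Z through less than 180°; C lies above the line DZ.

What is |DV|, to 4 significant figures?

49.40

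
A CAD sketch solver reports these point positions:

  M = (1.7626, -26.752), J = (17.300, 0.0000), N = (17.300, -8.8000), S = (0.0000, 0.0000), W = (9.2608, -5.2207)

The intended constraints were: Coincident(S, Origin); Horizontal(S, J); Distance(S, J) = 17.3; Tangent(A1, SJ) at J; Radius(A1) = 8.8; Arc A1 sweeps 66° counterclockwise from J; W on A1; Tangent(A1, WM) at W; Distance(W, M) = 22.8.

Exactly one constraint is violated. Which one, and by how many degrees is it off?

Tangent(A1, WM) at W — off by 4.80°.

S = (0.00, 0.00) ✓; S.y = 0.00, J.y = 0.00 ✓; |SJ| = 17.30 ✓; ∠(NJ, JS) = 90.00° ✓; |NJ| = 8.800 ✓; bearing(N→W) − bearing(N→J) = 66.00° ✓; |NW| = 8.800 ✓; ∠(NW, WM) = 85.20° ✗; |WM| = 22.80 ✓.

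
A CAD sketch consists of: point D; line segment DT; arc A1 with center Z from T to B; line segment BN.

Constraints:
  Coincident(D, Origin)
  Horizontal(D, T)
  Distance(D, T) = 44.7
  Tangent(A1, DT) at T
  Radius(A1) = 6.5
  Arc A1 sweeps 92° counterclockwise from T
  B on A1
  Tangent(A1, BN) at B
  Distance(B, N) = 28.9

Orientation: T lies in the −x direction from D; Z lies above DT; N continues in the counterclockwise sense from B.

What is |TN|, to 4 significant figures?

36.03

On A1, T sits at bearing -90° from Z; a 92° counterclockwise sweep puts B at bearing 2°, so B = Z + 6.5·(cos 2°, sin 2°) = (-38.20, 6.727). Tangency of A1 to BN means the radius ZB is perpendicular to BN, so BN runs along (−sin 2°, cos 2°); with |BN| = 28.9, N = (-39.21, 35.61). Then |TN| = |N − T| = 36.03.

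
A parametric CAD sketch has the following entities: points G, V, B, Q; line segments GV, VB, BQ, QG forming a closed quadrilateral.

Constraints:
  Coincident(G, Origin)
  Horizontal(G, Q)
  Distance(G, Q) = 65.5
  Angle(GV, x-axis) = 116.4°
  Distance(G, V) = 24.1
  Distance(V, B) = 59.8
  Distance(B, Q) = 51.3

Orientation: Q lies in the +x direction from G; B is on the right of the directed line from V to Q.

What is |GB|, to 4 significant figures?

36.04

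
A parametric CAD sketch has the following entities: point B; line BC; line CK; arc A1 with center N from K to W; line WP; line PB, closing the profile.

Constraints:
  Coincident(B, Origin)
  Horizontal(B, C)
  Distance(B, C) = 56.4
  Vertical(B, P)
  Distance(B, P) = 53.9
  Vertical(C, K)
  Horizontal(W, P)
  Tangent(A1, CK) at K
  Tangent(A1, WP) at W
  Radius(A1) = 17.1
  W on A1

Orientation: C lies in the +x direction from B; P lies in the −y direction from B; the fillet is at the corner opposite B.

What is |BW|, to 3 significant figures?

66.7

B is at the origin; BC is horizontal with |BC| = 56.4 and C on the +x side, so C = (56.4, 0.00). B and P share the same x with |BP| = 53.9 and P on the −y side, so P = (0.00, -53.9). The virtual corner opposite B is at (56.4, -53.9). Since A1 is tangent to CK there, NK ⟂ CK and since A1 is tangent to WP there, NW ⟂ WP, with radius 17.1, so the center N sits 17.1 in from both sides at N = (39.3, -36.8). That places the tangent points at K = (56.4, -36.8) on CK and W = (39.3, -53.9) on WP. Then |BW| = |W − B| = 66.7.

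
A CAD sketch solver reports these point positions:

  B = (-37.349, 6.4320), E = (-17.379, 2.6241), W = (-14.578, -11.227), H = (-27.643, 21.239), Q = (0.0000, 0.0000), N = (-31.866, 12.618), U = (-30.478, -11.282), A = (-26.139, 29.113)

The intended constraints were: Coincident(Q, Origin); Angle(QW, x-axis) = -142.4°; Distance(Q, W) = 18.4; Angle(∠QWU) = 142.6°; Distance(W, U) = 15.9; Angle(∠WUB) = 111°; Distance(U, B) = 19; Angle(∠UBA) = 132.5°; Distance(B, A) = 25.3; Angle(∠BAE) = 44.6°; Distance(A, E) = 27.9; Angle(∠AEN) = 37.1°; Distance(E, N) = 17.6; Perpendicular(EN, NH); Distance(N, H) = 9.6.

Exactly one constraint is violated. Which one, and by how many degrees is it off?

Perpendicular(EN, NH) — off by 8.50°.

Q = (0.00, 0.00) ✓; QW at -142.4° ✓; |QW| = 18.40 ✓; ∠QWU = 142.6° ✓; |WU| = 15.90 ✓; ∠WUB = 111.0° ✓; |UB| = 19.00 ✓; ∠UBA = 132.5° ✓; |BA| = 25.30 ✓; ∠BAE = 44.60° ✓; |AE| = 27.90 ✓; ∠AEN = 37.10° ✓; |EN| = 17.60 ✓; ∠(EN, NH) = 81.50° ✗; |NH| = 9.600 ✓.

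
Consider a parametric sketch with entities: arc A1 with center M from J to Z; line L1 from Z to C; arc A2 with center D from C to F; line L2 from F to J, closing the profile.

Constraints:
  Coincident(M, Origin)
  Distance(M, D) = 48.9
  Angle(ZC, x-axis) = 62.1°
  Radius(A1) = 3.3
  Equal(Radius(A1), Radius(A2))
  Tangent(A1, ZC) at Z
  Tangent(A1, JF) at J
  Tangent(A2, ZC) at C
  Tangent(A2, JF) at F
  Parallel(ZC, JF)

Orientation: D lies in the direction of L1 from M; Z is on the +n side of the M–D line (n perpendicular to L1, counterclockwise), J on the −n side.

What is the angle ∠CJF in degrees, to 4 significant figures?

7.687°

The slot axis is L1's direction at 62.1°, so u = (cos 62.1°, sin 62.1°) = (0.4679, 0.8838) and n = (−sin 62.1°, cos 62.1°) = (-0.8838, 0.4679). M is at the origin and D lies 48.9 along u from M, so D = 48.9·u = (22.88, 43.22). Tangency of A1 to both parallel lines with radius 3.3 puts Z and J at M ± 3.3·n: Z = (-2.916, 1.544), J = (2.916, -1.544). Equal radii place C and F the same way about D: C = D + 3.3·n = (19.97, 44.76), F = D − 3.3·n = (25.80, 41.67). Then cos ∠CJF = JC·JF / (|JC||JF|), giving 7.687°.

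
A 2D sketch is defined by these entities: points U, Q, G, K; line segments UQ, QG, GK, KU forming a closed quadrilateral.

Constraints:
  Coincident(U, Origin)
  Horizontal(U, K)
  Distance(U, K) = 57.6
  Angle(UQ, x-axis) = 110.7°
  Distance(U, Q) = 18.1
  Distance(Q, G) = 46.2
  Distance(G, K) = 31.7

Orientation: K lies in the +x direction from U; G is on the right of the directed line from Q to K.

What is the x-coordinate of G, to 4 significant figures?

28.73

U is at the origin; UK is horizontal with |UK| = 57.6 and K in +x, so K = (57.6, 0). UQ runs at 110.7° with |UQ| = 18.1, so Q = (-6.398, 16.93). G is determined by |QG| = 46.2 and |GK| = 31.7 together: it lies at the intersection of circle(Q, 46.2) and circle(K, 31.7). With |QK| = 66.20, the foot of the radical line on QK is 41.63 from Q and the perpendicular offset is √(46.2² − 41.63²) = 20.03. Taking the right-of-QK solution: G = (28.73, -13.08).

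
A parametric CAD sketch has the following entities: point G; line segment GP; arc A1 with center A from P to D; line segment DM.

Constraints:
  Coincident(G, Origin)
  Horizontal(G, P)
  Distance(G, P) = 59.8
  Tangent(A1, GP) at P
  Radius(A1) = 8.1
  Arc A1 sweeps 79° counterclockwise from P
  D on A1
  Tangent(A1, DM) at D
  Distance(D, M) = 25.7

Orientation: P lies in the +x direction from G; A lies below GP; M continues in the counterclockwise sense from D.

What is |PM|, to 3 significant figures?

34.3

G is at the origin; G and P share the same y with |GP| = 59.8 and P on the +x side, so P = (59.8, 0.00). Since A1 is tangent to GP there, AP ⟂ GP, so A = P + (0, -8.1) = (59.8, -8.10). On A1, P sits at bearing 90° from A; a 79° counterclockwise sweep puts D at bearing 169°, so D = A + 8.1·(cos 169°, sin 169°) = (51.8, -6.55). Tangency of A1 to DM means the radius AD is perpendicular to DM, so DM runs along (−sin 169°, cos 169°); with |DM| = 25.7, M = (46.9, -31.8). Then |PM| = |M − P| = 34.3.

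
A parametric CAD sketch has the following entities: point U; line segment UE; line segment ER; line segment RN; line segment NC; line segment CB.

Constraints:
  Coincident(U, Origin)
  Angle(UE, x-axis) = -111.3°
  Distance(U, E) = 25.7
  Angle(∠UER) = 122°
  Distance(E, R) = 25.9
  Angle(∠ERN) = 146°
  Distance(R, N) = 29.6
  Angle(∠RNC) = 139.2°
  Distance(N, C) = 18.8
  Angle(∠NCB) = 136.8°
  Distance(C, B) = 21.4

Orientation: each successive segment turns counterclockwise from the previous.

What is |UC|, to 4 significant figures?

70.18

∠ERN = 146.0° gives RN at -19.30° from the x-axis; with |RN| = 29.6, N = (34.08, -54.49). ∠RNC = 139.2° gives NC at 21.50° from the x-axis; with |NC| = 18.8, C = (51.57, -47.60). Then |UC| = |C − U| = 70.18.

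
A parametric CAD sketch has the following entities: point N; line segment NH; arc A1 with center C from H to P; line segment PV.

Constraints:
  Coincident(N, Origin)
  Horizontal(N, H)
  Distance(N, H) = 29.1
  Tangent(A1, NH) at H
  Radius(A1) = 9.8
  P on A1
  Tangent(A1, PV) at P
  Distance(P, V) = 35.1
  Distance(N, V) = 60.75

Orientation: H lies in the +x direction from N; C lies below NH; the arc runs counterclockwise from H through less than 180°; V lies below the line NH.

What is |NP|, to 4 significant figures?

26.33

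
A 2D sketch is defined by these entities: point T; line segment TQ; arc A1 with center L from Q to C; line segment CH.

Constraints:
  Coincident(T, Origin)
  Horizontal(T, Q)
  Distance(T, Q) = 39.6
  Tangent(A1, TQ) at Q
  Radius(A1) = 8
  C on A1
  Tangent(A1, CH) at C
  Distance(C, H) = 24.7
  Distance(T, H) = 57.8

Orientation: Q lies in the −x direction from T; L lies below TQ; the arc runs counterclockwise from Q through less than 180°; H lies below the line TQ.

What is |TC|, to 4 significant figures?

48.26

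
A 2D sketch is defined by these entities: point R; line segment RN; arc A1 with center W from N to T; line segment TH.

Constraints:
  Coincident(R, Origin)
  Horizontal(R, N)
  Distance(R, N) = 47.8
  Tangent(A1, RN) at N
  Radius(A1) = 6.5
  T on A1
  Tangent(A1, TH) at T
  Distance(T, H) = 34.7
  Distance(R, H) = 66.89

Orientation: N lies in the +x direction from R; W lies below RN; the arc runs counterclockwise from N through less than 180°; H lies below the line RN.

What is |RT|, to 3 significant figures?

42.5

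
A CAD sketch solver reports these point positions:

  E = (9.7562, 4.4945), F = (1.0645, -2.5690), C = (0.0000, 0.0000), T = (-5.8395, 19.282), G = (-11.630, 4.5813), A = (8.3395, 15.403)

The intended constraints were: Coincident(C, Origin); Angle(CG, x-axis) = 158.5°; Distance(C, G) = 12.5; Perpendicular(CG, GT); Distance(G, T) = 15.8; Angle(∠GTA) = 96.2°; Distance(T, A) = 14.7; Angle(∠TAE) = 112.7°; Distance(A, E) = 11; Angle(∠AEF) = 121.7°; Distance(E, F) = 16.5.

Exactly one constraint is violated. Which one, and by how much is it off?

Distance(E, F) = 16.5 — off by 5.30.

C = (0.00, 0.00) ✓; CG at 158.5° ✓; |CG| = 12.50 ✓; ∠(CG, GT) = 90.00° ✓; |GT| = 15.80 ✓; ∠GTA = 96.20° ✓; |TA| = 14.70 ✓; ∠TAE = 112.7° ✓; |AE| = 11.00 ✓; ∠AEF = 121.7° ✓; |EF| = 11.20 ✗.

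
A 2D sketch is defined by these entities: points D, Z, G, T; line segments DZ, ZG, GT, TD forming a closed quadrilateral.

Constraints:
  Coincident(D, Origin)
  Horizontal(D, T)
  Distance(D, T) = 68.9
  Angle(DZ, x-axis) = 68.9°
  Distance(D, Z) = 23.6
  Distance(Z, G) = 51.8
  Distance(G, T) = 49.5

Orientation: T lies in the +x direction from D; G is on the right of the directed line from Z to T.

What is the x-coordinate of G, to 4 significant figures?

27.00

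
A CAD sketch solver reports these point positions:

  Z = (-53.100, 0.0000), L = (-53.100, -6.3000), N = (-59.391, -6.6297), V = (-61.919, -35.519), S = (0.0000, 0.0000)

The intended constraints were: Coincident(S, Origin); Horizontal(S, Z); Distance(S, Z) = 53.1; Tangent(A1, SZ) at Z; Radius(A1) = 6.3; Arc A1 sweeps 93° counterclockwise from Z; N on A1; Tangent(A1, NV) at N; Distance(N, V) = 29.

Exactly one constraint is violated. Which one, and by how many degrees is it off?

Tangent(A1, NV) at N — off by 8.00°.

S = (0.00, 0.00) ✓; S.y = 0.00, Z.y = 0.00 ✓; |SZ| = 53.10 ✓; ∠(LZ, ZS) = 90.00° ✓; |LZ| = 6.300 ✓; bearing(L→N) − bearing(L→Z) = 93.00° ✓; |LN| = 6.300 ✓; ∠(LN, NV) = 98.00° ✗; |NV| = 29.00 ✓.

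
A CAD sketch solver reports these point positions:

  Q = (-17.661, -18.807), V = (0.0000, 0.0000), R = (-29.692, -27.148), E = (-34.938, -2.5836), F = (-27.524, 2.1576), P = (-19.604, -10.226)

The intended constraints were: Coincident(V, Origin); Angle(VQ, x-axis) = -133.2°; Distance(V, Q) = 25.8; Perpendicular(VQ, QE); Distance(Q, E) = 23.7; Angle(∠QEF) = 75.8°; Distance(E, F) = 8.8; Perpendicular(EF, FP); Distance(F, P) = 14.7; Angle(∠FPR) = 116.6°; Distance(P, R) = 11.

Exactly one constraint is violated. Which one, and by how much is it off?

Distance(P, R) = 11 — off by 8.70.

V = (0.00, 0.00) ✓; VQ at -133.2° ✓; |VQ| = 25.80 ✓; ∠(VQ, QE) = 90.00° ✓; |QE| = 23.70 ✓; ∠QEF = 75.80° ✓; |EF| = 8.800 ✓; ∠(EF, FP) = 90.00° ✓; |FP| = 14.70 ✓; ∠FPR = 116.6° ✓; |PR| = 19.70 ✗.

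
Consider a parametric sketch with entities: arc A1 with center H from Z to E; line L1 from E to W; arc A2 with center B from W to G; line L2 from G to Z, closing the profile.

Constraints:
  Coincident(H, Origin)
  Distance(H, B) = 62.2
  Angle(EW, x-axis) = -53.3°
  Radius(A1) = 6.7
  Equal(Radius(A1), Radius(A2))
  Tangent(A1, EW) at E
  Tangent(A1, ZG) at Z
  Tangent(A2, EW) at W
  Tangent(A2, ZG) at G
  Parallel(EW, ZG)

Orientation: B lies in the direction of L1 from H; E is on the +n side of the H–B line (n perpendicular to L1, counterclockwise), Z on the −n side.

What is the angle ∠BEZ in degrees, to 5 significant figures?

83.852°

H is at the origin and B lies 62.2 along u from H, so B = 62.2·u = (37.172, -49.870). Tangency of A1 to both parallel lines with radius 6.7 puts E and Z at H ± 6.7·n: E = (5.3719, 4.0041), Z = (-5.3719, -4.0041). Then cos ∠BEZ = EB·EZ / (|EB||EZ|), giving 83.852°.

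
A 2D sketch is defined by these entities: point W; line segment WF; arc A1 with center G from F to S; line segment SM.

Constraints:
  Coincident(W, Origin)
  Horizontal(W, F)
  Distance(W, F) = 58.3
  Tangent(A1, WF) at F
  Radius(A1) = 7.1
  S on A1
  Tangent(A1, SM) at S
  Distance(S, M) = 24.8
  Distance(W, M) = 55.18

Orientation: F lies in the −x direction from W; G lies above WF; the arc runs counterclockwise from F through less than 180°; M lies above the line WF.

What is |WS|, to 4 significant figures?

51.66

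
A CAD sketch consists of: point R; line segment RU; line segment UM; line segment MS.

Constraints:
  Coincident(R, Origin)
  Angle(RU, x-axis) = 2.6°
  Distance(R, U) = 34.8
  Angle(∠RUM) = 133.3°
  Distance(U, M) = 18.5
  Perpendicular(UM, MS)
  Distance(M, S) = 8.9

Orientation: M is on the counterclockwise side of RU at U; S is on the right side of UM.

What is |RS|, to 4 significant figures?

54.46

R is at the origin; RU runs at 2.6° with length 34.8, so U = 34.8·(cos 2.6°, sin 2.6°) = (34.76, 1.579). ∠RUM = 133.3°, so UM runs at 2.6° + (180° − 133.3°) = 49.30° from the x-axis; with |UM| = 18.5, M = U + 18.5·(cos 49.30°, sin 49.30°) = (46.83, 15.60). UM is perpendicular to MS; with |MS| = 8.9 on the right of UM, S = M + 8.9·(0.7581, -0.6521) = (53.58, 9.800). Then |RS| = |S − R| = 54.46.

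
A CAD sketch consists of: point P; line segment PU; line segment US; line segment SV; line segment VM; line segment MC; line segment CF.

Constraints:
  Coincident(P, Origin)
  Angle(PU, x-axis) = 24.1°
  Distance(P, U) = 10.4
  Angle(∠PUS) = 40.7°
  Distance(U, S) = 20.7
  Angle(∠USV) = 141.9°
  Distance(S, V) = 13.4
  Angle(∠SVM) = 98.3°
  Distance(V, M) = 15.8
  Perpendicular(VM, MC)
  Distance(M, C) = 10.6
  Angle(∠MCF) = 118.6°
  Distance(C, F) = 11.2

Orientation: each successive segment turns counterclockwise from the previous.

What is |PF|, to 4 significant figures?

6.666

The perpendicularity gives MC at right angles to VM, so MC runs at 13.20°; with |MC| = 10.6, C = (-8.884, -7.713). ∠MCF = 118.6° gives CF at 74.60° from the x-axis; with |CF| = 11.2, F = (-5.909, 3.085). Then |PF| = |F − P| = 6.666.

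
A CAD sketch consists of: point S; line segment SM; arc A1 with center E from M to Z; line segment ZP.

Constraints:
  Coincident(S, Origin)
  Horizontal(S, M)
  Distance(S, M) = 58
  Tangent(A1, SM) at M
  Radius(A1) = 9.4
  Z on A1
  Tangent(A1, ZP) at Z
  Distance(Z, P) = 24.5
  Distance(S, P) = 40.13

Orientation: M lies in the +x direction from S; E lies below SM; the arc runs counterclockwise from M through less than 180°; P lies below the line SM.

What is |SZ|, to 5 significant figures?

51.251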